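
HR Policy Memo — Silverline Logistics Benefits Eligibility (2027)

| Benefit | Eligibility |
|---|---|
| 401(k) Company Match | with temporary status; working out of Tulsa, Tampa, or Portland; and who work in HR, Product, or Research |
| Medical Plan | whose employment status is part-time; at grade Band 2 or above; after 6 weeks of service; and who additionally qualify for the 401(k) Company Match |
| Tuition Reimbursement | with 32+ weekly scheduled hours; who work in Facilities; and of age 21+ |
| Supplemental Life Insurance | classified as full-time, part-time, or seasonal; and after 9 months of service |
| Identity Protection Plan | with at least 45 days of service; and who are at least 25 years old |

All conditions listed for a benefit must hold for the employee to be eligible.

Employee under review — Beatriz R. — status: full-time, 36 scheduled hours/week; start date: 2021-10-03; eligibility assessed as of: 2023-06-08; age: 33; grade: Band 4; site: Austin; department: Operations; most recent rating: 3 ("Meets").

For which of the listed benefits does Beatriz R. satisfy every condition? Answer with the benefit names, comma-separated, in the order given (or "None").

Service from 2021-10-03 to 2023-06-08: 613 days.
401(k) Company Match — status full-time ✗ (requires temporary) → not eligible.
Medical Plan — status full-time ✗ (requires part-time) → not eligible.
Tuition Reimbursement — 36 hrs/wk ≥ 32 ✓; dept Operations ✗ → not eligible.
Supplemental Life Insurance — status full-time ✓; service 613 days ≥ 9 months (≈270 days) ✓ → eligible.
Identity Protection Plan — service 613 days ≥ 45 days ✓; age 33 ≥ 25 ✓ → eligible.

Supplemental Life Insurance, Identity Protection Plan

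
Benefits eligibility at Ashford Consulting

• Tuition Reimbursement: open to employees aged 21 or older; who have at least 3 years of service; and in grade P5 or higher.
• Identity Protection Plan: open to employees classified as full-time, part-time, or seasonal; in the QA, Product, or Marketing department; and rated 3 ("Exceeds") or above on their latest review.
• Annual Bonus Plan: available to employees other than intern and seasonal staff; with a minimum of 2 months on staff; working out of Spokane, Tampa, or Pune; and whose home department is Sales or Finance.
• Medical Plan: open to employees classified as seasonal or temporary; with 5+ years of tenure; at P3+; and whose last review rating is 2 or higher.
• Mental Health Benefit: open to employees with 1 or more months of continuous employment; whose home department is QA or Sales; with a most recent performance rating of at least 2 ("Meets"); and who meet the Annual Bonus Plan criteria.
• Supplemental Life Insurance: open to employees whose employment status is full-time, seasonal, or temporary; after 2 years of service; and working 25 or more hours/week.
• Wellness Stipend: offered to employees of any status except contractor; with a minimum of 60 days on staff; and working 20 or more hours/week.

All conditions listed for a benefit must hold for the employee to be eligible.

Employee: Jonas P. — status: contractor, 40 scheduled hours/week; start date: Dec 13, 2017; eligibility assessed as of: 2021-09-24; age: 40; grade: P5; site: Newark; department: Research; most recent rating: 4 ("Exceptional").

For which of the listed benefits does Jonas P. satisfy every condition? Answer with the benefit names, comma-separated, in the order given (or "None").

Service from Dec 13, 2017 to 2021-09-24: 1381 days.
Tuition Reimbursement — age 40 ≥ 21 ✓; service 1381 days ≥ 3 years (≈1095 days) ✓; grade P5 ≥ P5 ✓ → eligible.
Identity Protection Plan — status contractor ✗ (requires full-time, part-time, or seasonal) → not eligible.
Annual Bonus Plan — status contractor ✓ (not excluded); service 1381 days ≥ 2 months (≈60 days) ✓; site Newark ✗ (not Spokane, Tampa, or Pune) → not eligible.
Medical Plan — status contractor ✗ (requires seasonal or temporary) → not eligible.
Mental Health Benefit — service 1381 days ≥ 1 month (≈30 days) ✓; dept Research ✗ → not eligible.
Supplemental Life Insurance — status contractor ✗ (requires full-time, seasonal, or temporary) → not eligible.
Wellness Stipend — status contractor ✗ (excluded) → not eligible.

Tuition Reimbursement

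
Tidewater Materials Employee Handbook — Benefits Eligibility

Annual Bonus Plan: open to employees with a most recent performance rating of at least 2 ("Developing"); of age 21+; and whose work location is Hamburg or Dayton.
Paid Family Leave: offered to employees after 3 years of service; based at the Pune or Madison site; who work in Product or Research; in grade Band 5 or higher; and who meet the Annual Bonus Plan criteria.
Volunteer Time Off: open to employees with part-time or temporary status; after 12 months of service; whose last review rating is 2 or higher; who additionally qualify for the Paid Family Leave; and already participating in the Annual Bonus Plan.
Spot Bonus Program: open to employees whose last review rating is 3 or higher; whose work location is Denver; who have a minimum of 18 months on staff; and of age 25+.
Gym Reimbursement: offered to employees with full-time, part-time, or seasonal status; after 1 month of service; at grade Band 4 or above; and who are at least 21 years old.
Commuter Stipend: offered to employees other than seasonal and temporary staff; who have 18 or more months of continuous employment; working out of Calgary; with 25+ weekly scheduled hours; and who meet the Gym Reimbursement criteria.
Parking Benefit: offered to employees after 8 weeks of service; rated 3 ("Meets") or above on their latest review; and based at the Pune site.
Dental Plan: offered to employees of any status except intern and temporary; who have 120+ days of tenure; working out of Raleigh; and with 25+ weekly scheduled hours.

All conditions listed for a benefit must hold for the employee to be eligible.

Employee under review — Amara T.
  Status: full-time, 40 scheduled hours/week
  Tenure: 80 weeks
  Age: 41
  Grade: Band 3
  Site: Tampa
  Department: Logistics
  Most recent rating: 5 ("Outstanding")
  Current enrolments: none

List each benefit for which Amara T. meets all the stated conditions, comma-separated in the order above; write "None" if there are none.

Annual Bonus Plan — rating 5 ≥ 2 ✓; age 41 ≥ 21 ✓; site Tampa ✗ (not Hamburg or Dayton) → not eligible.
Paid Family Leave — service 80 weeks < 3 years (≈1095 days) ✗ → not eligible.
Volunteer Time Off — status full-time ✗ (requires part-time or temporary) → not eligible.
Spot Bonus Program — rating 5 ≥ 3 ✓; site Tampa ✗ (not Denver) → not eligible.
Gym Reimbursement — status full-time ✓; service 80 weeks ≥ 1 month (≈30 days) ✓; grade Band 3 < Band 4 ✗ → not eligible.
Commuter Stipend — status full-time ✓ (not excluded); service 80 weeks ≥ 18 months (≈540 days) ✓; site Tampa ✗ (not Calgary) → not eligible.
Parking Benefit — service 80 weeks ≥ 8 weeks ✓; rating 5 ≥ 3 ✓; site Tampa ✗ (not Pune) → not eligible.
Dental Plan — status full-time ✓ (not excluded); service 80 weeks ≥ 120 days ✓; site Tampa ✗ (not Raleigh) → not eligible.

None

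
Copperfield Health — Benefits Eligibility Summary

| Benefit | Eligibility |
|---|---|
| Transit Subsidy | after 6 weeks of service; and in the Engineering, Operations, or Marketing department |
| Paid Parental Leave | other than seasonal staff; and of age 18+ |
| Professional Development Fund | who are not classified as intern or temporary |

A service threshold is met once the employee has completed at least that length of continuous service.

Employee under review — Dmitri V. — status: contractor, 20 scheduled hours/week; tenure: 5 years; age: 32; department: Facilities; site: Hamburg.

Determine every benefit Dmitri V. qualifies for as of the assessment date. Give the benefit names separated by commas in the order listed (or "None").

Transit Subsidy — service 5 years ≥ 6 weeks (≈42 days) ✓; dept Facilities ✗ → not eligible.
Paid Parental Leave — status contractor ✓ (not excluded); age 32 ≥ 18 ✓ → eligible.
Professional Development Fund — status contractor ✓ (not excluded) → eligible.

Paid Parental Leave, Professional Development Fund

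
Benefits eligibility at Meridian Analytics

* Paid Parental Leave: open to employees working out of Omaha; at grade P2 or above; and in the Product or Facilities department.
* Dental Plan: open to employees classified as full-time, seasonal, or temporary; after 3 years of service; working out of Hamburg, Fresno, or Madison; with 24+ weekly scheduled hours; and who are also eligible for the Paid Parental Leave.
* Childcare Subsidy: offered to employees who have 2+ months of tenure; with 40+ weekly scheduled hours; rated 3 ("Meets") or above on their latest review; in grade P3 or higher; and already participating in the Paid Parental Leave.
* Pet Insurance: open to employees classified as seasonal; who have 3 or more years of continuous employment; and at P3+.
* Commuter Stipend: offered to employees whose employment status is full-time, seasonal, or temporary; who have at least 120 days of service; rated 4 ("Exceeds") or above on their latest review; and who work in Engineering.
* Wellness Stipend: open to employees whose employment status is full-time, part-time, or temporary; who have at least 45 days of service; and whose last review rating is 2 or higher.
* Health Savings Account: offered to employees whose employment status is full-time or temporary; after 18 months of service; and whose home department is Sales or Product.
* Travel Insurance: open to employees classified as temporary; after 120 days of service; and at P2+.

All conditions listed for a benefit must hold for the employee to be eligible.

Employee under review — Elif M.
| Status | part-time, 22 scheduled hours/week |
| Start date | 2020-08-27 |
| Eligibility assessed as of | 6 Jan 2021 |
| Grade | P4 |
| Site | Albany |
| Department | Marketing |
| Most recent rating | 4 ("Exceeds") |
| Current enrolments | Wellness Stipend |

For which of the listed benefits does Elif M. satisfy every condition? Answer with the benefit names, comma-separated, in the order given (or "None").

Service from 2020-08-27 to 6 Jan 2021: 132 days.
Paid Parental Leave — site Albany ✗ (not Omaha) → not eligible.
Dental Plan — status part-time ✗ (requires full-time, seasonal, or temporary) → not eligible.
Childcare Subsidy — service 132 days ≥ 2 months (≈60 days) ✓; 22 hrs/wk < 40 ✗ → not eligible.
Pet Insurance — status part-time ✗ (requires seasonal) → not eligible.
Commuter Stipend — status part-time ✗ (requires full-time, seasonal, or temporary) → not eligible.
Wellness Stipend — status part-time ✓; service 132 days ≥ 45 days ✓; rating 4 ≥ 2 ✓ → eligible.
Health Savings Account — status part-time ✗ (requires full-time or temporary) → not eligible.
Travel Insurance — status part-time ✗ (requires temporary) → not eligible.

Wellness Stipend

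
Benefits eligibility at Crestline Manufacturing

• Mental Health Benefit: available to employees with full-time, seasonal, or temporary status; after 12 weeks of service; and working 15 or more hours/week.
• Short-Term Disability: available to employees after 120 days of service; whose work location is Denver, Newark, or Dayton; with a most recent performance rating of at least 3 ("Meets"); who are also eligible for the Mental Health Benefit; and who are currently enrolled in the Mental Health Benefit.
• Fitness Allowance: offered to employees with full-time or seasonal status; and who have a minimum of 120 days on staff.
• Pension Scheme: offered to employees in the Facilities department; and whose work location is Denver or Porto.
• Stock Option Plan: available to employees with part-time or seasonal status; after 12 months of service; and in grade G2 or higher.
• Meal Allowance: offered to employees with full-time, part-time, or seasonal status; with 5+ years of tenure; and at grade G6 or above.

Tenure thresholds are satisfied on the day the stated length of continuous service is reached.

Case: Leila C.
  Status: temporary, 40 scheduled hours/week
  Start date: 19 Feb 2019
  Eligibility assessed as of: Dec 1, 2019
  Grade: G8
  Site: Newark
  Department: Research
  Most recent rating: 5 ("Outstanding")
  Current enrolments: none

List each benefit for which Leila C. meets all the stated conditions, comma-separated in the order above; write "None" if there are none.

Mental Health Benefit

Service from 19 Feb 2019 to Dec 1, 2019: 285 days.
Mental Health Benefit — status temporary ✓; service 285 days ≥ 12 weeks (≈84 days) ✓; 40 hrs/wk ≥ 15 ✓ → eligible.
Short-Term Disability — service 285 days ≥ 120 days ✓; site Newark ✓; rating 5 ≥ 3 ✓; eligible for Mental Health Benefit ✓; not enrolled in Mental Health Benefit ✗ → not eligible.
Fitness Allowance — status temporary ✗ (requires full-time or seasonal) → not eligible.
Pension Scheme — dept Research ✗ → not eligible.
Stock Option Plan — status temporary ✗ (requires part-time or seasonal) → not eligible.
Meal Allowance — status temporary ✗ (requires full-time, part-time, or seasonal) → not eligible.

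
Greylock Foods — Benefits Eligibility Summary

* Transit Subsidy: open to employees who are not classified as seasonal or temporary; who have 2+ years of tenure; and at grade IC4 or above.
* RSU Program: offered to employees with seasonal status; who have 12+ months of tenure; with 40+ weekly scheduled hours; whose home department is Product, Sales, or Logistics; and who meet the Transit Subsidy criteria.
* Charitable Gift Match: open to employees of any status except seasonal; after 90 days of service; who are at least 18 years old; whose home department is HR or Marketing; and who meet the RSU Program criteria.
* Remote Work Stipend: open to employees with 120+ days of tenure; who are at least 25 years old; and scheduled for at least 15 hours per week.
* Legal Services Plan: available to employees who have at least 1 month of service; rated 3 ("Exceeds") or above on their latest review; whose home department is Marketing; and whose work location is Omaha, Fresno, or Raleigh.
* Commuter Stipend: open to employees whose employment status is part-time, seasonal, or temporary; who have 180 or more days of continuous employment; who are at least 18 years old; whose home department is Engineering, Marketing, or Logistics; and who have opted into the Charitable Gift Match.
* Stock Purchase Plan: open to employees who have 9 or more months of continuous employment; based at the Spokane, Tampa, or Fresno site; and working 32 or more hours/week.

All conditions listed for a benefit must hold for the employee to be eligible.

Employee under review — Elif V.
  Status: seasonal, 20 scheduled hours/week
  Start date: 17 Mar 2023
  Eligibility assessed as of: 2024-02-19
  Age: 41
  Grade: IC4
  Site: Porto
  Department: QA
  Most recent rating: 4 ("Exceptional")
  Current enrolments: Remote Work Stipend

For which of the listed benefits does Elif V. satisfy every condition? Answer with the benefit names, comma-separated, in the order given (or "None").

Service from 17 Mar 2023 to 2024-02-19: 339 days.
Transit Subsidy — status seasonal ✗ (excluded) → not eligible.
RSU Program — status seasonal ✓; service 339 days < 12 months (≈360 days) ✗ → not eligible.
Charitable Gift Match — status seasonal ✗ (excluded) → not eligible.
Remote Work Stipend — service 339 days ≥ 120 days ✓; age 41 ≥ 25 ✓; 20 hrs/wk ≥ 15 ✓ → eligible.
Legal Services Plan — service 339 days ≥ 1 month (≈30 days) ✓; rating 4 ≥ 3 ✓; dept QA ✗ → not eligible.
Commuter Stipend — status seasonal ✓; service 339 days ≥ 180 days ✓; age 41 ≥ 18 ✓; dept QA ✗ → not eligible.
Stock Purchase Plan — service 339 days ≥ 9 months (≈270 days) ✓; site Porto ✗ (not Spokane, Tampa, or Fresno) → not eligible.

Remote Work Stipend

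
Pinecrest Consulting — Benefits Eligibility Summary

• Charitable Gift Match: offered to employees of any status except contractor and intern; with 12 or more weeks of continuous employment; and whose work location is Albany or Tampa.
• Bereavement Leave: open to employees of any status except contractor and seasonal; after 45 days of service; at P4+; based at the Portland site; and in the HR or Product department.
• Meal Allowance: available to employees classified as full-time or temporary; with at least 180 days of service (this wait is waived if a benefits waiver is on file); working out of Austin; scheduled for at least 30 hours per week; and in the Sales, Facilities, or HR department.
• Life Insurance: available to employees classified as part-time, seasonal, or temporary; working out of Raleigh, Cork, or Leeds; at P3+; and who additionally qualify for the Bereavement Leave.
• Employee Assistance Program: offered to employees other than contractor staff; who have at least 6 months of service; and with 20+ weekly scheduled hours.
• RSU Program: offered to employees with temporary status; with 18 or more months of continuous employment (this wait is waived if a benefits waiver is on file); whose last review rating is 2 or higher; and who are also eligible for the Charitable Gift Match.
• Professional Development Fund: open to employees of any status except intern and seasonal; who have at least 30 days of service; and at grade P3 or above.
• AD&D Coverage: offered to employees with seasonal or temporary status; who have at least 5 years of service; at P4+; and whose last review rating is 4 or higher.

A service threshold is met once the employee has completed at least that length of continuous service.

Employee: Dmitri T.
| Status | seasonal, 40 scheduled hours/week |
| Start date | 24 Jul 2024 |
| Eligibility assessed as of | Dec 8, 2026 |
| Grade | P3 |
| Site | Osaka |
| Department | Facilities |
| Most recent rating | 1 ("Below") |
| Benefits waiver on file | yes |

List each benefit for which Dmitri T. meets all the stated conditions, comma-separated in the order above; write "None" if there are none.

Employee Assistance Program

Service from 24 Jul 2024 to Dec 8, 2026: 867 days.
Charitable Gift Match — status seasonal ✓ (not excluded); service 867 days ≥ 12 weeks (≈84 days) ✓; site Osaka ✗ (not Albany or Tampa) → not eligible.
Bereavement Leave — status seasonal ✗ (excluded) → not eligible.
Meal Allowance — status seasonal ✗ (requires full-time or temporary) → not eligible.
Life Insurance — status seasonal ✓; site Osaka ✗ (not Raleigh, Cork, or Leeds) → not eligible.
Employee Assistance Program — status seasonal ✓ (not excluded); service 867 days ≥ 6 months (≈180 days) ✓; 40 hrs/wk ≥ 20 ✓ → eligible.
RSU Program — status seasonal ✗ (requires temporary) → not eligible.
Professional Development Fund — status seasonal ✗ (excluded) → not eligible.
AD&D Coverage — status seasonal ✓; service 867 days < 5 years (≈1825 days) ✗ → not eligible.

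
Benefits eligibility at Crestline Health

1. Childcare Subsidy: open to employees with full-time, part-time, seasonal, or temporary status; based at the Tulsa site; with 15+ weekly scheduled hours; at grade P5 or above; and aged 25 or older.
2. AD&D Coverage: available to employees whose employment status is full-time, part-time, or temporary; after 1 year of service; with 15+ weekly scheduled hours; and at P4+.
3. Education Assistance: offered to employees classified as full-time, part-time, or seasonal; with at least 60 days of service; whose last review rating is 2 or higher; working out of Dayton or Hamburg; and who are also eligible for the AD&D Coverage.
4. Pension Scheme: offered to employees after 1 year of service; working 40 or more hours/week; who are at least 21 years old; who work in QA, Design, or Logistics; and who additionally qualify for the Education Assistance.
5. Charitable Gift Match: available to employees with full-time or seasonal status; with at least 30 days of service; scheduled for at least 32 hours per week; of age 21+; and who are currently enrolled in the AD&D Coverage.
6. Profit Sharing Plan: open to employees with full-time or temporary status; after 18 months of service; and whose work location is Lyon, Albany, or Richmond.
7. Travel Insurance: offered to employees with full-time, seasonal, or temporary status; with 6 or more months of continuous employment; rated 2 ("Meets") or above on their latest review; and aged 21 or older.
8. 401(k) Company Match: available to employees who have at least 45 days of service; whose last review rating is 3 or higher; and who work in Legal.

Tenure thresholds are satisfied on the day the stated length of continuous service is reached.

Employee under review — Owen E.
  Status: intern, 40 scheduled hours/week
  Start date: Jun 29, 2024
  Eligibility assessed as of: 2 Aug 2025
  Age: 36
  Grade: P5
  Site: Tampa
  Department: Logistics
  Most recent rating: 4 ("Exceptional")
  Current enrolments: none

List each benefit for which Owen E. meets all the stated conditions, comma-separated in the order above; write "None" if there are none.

None

Service from Jun 29, 2024 to 2 Aug 2025: 399 days.
Childcare Subsidy — status intern ✗ (requires full-time, part-time, seasonal, or temporary) → not eligible.
AD&D Coverage — status intern ✗ (requires full-time, part-time, or temporary) → not eligible.
Education Assistance — status intern ✗ (requires full-time, part-time, or seasonal) → not eligible.
Pension Scheme — service 399 days ≥ 1 year (≈365 days) ✓; 40 hrs/wk ≥ 40 ✓; age 36 ≥ 21 ✓; dept Logistics ✓; not eligible for Education Assistance ✗ → not eligible.
Charitable Gift Match — status intern ✗ (requires full-time or seasonal) → not eligible.
Profit Sharing Plan — status intern ✗ (requires full-time or temporary) → not eligible.
Travel Insurance — status intern ✗ (requires full-time, seasonal, or temporary) → not eligible.
401(k) Company Match — service 399 days ≥ 45 days ✓; rating 4 ≥ 3 ✓; dept Logistics ✗ → not eligible.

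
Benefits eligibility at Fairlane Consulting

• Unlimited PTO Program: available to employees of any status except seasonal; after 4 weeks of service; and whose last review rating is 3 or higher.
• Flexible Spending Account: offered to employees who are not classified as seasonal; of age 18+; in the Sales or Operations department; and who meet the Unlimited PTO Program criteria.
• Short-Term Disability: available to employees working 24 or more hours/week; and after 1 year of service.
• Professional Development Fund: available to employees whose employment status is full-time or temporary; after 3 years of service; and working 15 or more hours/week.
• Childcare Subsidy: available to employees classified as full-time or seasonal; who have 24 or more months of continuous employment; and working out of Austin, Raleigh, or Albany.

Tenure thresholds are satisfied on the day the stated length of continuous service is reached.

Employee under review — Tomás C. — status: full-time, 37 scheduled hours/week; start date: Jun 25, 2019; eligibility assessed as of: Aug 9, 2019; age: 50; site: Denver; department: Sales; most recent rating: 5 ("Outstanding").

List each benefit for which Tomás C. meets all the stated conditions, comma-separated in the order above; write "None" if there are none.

Service from Jun 25, 2019 to Aug 9, 2019: 45 days.
Unlimited PTO Program — status full-time ✓ (not excluded); service 45 days ≥ 4 weeks (≈28 days) ✓; rating 5 ≥ 3 ✓ → eligible.
Flexible Spending Account — status full-time ✓ (not excluded); age 50 ≥ 18 ✓; dept Sales ✓; eligible for Unlimited PTO Program ✓ → eligible.
Short-Term Disability — 37 hrs/wk ≥ 24 ✓; service 45 days < 1 year (≈365 days) ✗ → not eligible.
Professional Development Fund — status full-time ✓; service 45 days < 3 years (≈1095 days) ✗ → not eligible.
Childcare Subsidy — status full-time ✓; service 45 days < 24 months (≈720 days) ✗ → not eligible.

Unlimited PTO Program, Flexible Spending Account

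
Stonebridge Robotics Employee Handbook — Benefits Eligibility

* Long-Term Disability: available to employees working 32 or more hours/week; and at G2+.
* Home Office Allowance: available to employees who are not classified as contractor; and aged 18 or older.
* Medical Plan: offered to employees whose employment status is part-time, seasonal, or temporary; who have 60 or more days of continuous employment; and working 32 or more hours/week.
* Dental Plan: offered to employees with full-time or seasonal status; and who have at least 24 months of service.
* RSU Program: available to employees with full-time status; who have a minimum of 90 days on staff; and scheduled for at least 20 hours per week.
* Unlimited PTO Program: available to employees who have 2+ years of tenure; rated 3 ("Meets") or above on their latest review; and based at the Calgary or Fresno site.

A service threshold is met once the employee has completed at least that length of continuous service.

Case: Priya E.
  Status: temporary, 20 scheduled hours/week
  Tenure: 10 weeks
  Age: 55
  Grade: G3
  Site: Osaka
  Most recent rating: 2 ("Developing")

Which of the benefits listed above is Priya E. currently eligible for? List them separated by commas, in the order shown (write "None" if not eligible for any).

Home Office Allowance

Long-Term Disability — 20 hrs/wk < 32 ✗ → not eligible.
Home Office Allowance — status temporary ✓ (not excluded); age 55 ≥ 18 ✓ → eligible.
Medical Plan — status temporary ✓; service 10 weeks ≥ 60 days ✓; 20 hrs/wk < 32 ✗ → not eligible.
Dental Plan — status temporary ✗ (requires full-time or seasonal) → not eligible.
RSU Program — status temporary ✗ (requires full-time) → not eligible.
Unlimited PTO Program — service 10 weeks < 2 years (≈730 days) ✗ → not eligible.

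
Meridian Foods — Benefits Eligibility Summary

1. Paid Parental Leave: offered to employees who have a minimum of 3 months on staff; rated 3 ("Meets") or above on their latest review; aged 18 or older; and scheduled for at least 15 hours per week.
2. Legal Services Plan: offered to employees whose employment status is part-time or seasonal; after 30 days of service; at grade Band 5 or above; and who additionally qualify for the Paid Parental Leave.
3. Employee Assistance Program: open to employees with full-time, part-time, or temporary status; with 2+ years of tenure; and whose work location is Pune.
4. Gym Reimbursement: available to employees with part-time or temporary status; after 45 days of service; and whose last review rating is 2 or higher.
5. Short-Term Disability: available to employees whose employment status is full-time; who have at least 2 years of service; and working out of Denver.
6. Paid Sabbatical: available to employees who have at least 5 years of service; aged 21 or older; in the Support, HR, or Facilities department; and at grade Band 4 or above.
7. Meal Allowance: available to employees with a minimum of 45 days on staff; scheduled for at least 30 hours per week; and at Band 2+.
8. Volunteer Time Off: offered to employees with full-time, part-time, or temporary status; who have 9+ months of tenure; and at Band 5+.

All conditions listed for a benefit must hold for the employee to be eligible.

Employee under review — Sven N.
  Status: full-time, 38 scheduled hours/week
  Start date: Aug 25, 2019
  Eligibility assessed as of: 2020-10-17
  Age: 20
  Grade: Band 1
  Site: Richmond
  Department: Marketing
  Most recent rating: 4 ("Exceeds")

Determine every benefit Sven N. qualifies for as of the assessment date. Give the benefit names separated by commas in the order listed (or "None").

Paid Parental Leave

Service from Aug 25, 2019 to 2020-10-17: 419 days.
Paid Parental Leave — service 419 days ≥ 3 months (≈90 days) ✓; rating 4 ≥ 3 ✓; age 20 ≥ 18 ✓; 38 hrs/wk ≥ 15 ✓ → eligible.
Legal Services Plan — status full-time ✗ (requires part-time or seasonal) → not eligible.
Employee Assistance Program — status full-time ✓; service 419 days < 2 years (≈730 days) ✗ → not eligible.
Gym Reimbursement — status full-time ✗ (requires part-time or temporary) → not eligible.
Short-Term Disability — status full-time ✓; service 419 days < 2 years (≈730 days) ✗ → not eligible.
Paid Sabbatical — service 419 days < 5 years (≈1825 days) ✗ → not eligible.
Meal Allowance — service 419 days ≥ 45 days ✓; 38 hrs/wk ≥ 30 ✓; grade Band 1 < Band 2 ✗ → not eligible.
Volunteer Time Off — status full-time ✓; service 419 days ≥ 9 months (≈270 days) ✓; grade Band 1 < Band 5 ✗ → not eligible.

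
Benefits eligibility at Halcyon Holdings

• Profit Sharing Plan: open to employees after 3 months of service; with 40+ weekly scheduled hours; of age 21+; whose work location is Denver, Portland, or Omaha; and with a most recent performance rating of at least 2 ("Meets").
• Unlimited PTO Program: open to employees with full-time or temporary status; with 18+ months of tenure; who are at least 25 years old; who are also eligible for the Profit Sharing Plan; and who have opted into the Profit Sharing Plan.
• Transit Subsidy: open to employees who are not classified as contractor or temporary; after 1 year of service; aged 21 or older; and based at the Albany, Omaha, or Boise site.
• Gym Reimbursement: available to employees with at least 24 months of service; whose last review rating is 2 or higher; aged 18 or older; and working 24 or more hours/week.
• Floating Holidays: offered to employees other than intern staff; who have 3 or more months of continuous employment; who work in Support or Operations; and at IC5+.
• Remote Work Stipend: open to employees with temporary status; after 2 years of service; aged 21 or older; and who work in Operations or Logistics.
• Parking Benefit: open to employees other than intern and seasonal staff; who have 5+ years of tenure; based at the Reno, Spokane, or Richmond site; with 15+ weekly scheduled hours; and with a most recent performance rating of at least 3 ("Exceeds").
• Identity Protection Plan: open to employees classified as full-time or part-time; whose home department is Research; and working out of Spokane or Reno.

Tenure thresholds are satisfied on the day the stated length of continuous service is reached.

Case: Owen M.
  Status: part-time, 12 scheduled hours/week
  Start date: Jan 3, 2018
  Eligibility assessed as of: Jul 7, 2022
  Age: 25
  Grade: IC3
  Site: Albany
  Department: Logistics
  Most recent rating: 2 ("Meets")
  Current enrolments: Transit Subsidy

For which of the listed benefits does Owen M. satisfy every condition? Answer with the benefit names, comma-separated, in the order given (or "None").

Transit Subsidy

Service from Jan 3, 2018 to Jul 7, 2022: 1646 days.
Profit Sharing Plan — service 1646 days ≥ 3 months (≈90 days) ✓; 12 hrs/wk < 40 ✗ → not eligible.
Unlimited PTO Program — status part-time ✗ (requires full-time or temporary) → not eligible.
Transit Subsidy — status part-time ✓ (not excluded); service 1646 days ≥ 1 year (≈365 days) ✓; age 25 ≥ 21 ✓; site Albany ✓ → eligible.
Gym Reimbursement — service 1646 days ≥ 24 months (≈720 days) ✓; rating 2 ≥ 2 ✓; age 25 ≥ 18 ✓; 12 hrs/wk < 24 ✗ → not eligible.
Floating Holidays — status part-time ✓ (not excluded); service 1646 days ≥ 3 months (≈90 days) ✓; dept Logistics ✗ → not eligible.
Remote Work Stipend — status part-time ✗ (requires temporary) → not eligible.
Parking Benefit — status part-time ✓ (not excluded); service 1646 days < 5 years (≈1825 days) ✗ → not eligible.
Identity Protection Plan — status part-time ✓; dept Logistics ✗ → not eligible.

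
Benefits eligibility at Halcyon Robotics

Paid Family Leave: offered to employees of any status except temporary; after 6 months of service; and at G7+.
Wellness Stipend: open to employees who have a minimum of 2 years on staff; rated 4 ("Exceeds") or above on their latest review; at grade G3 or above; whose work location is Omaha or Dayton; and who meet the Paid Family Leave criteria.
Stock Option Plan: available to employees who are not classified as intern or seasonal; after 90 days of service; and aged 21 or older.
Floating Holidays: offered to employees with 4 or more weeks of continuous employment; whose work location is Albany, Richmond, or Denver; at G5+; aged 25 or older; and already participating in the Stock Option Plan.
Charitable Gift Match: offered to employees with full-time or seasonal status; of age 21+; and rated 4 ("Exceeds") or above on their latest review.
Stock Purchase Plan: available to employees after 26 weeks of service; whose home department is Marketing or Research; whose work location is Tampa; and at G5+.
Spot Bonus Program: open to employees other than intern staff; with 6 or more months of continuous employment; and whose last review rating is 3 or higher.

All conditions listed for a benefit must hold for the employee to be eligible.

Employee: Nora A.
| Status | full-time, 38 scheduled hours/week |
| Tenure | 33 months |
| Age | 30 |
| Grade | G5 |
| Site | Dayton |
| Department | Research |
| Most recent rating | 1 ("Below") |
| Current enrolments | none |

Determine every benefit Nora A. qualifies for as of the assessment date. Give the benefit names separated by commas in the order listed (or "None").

Stock Option Plan

Paid Family Leave — status full-time ✓ (not excluded); service 33 months ≥ 6 months ✓; grade G5 < G7 ✗ → not eligible.
Wellness Stipend — service 33 months ≥ 2 years (≈730 days) ✓; rating 1 < 4 ✗ → not eligible.
Stock Option Plan — status full-time ✓ (not excluded); service 33 months ≥ 90 days ✓; age 30 ≥ 21 ✓ → eligible.
Floating Holidays — service 33 months ≥ 4 weeks (≈28 days) ✓; site Dayton ✗ (not Albany, Richmond, or Denver) → not eligible.
Charitable Gift Match — status full-time ✓; age 30 ≥ 21 ✓; rating 1 < 4 ✗ → not eligible.
Stock Purchase Plan — service 33 months ≥ 26 weeks (≈182 days) ✓; dept Research ✓; site Dayton ✗ (not Tampa) → not eligible.
Spot Bonus Program — status full-time ✓ (not excluded); service 33 months ≥ 6 months ✓; rating 1 < 3 ✗ → not eligible.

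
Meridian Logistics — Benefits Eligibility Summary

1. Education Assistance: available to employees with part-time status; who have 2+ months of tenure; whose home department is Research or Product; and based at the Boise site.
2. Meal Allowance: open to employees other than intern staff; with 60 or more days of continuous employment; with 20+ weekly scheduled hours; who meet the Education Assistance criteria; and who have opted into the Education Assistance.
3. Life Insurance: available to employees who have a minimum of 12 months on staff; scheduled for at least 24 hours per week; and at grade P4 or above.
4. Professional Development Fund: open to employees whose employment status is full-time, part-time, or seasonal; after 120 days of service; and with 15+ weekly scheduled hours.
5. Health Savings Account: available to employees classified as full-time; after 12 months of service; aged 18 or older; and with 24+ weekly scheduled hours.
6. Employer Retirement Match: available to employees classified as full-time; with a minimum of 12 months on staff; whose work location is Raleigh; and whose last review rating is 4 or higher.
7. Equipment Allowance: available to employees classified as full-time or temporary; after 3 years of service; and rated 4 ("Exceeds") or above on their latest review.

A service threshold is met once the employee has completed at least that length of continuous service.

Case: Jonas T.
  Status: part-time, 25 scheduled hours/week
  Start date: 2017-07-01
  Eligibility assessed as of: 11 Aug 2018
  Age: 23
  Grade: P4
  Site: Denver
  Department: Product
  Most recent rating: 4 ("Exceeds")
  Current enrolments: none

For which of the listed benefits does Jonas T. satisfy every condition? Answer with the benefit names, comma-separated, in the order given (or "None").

Service from 2017-07-01 to 11 Aug 2018: 406 days.
Education Assistance — status part-time ✓; service 406 days ≥ 2 months (≈60 days) ✓; dept Product ✓; site Denver ✗ (not Boise) → not eligible.
Meal Allowance — status part-time ✓ (not excluded); service 406 days ≥ 60 days ✓; 25 hrs/wk ≥ 20 ✓; not eligible for Education Assistance ✗ → not eligible.
Life Insurance — service 406 days ≥ 12 months (≈360 days) ✓; 25 hrs/wk ≥ 24 ✓; grade P4 ≥ P4 ✓ → eligible.
Professional Development Fund — status part-time ✓; service 406 days ≥ 120 days ✓; 25 hrs/wk ≥ 15 ✓ → eligible.
Health Savings Account — status part-time ✗ (requires full-time) → not eligible.
Employer Retirement Match — status part-time ✗ (requires full-time) → not eligible.
Equipment Allowance — status part-time ✗ (requires full-time or temporary) → not eligible.

Life Insurance, Professional Development Fund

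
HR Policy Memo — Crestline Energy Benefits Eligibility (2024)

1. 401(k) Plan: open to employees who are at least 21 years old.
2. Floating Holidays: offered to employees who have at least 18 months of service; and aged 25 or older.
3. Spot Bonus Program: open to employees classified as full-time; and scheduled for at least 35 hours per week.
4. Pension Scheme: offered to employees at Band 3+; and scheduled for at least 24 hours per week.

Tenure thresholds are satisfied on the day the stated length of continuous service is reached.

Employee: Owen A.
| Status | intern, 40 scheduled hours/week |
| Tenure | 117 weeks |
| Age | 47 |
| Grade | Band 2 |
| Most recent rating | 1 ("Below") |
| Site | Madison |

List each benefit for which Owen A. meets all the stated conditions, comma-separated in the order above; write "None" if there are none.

401(k) Plan — age 47 ≥ 21 ✓ → eligible.
Floating Holidays — service 117 weeks ≥ 18 months (≈540 days) ✓; age 47 ≥ 25 ✓ → eligible.
Spot Bonus Program — status intern ✗ (requires full-time) → not eligible.
Pension Scheme — grade Band 2 < Band 3 ✗ → not eligible.

401(k) Plan, Floating Holidays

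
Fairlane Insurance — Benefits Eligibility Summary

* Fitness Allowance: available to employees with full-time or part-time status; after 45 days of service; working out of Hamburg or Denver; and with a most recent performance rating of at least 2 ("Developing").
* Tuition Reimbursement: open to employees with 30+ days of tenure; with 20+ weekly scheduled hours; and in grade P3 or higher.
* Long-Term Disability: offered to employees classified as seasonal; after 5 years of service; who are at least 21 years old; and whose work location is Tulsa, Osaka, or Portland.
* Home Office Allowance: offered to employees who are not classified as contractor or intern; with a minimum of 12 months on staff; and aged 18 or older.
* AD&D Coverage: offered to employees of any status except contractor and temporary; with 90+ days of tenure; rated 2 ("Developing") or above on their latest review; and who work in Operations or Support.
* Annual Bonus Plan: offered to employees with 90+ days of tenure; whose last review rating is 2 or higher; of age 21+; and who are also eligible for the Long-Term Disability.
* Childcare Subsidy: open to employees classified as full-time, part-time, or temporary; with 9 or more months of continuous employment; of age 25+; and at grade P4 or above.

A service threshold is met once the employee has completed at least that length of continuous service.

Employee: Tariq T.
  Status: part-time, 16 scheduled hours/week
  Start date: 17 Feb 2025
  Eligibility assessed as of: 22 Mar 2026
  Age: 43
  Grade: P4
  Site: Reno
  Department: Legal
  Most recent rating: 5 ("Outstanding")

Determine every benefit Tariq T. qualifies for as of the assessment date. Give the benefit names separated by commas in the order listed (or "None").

Home Office Allowance, Childcare Subsidy

Service from 17 Feb 2025 to 22 Mar 2026: 398 days.
Fitness Allowance — status part-time ✓; service 398 days ≥ 45 days ✓; site Reno ✗ (not Hamburg or Denver) → not eligible.
Tuition Reimbursement — service 398 days ≥ 30 days ✓; 16 hrs/wk < 20 ✗ → not eligible.
Long-Term Disability — status part-time ✗ (requires seasonal) → not eligible.
Home Office Allowance — status part-time ✓ (not excluded); service 398 days ≥ 12 months (≈360 days) ✓; age 43 ≥ 18 ✓ → eligible.
AD&D Coverage — status part-time ✓ (not excluded); service 398 days ≥ 90 days ✓; rating 5 ≥ 2 ✓; dept Legal ✗ → not eligible.
Annual Bonus Plan — service 398 days ≥ 90 days ✓; rating 5 ≥ 2 ✓; age 43 ≥ 21 ✓; not eligible for Long-Term Disability ✗ → not eligible.
Childcare Subsidy — status part-time ✓; service 398 days ≥ 9 months (≈270 days) ✓; age 43 ≥ 25 ✓; grade P4 ≥ P4 ✓ → eligible.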